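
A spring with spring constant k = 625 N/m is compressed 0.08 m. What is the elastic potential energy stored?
PE = ½kx² = ½×625×0.08² = 2.0 J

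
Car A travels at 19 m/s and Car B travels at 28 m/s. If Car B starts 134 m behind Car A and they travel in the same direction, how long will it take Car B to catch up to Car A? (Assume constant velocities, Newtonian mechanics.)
Relative speed: v_rel = 28 - 19 = 9 m/s
Time to catch: t = d₀/v_rel = 134/9 = 14.89 s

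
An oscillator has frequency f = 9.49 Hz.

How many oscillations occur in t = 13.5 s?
n = f×t = 9.49×13.5 = 128.1 oscillations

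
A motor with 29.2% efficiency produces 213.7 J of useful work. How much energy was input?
W_in = W_out/η = 213.7/0.292 = 731.85 J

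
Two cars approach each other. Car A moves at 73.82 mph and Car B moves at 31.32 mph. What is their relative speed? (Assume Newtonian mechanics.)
v_rel = v_A + v_B = 73.82 + 31.32 = 105.1 mph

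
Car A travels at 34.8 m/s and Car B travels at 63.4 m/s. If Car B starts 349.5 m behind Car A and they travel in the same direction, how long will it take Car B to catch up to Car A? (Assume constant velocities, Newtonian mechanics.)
Relative speed: v_rel = 63.4 - 34.8 = 28.6 m/s
Time to catch: t = d₀/v_rel = 349.5/28.6 = 12.22 s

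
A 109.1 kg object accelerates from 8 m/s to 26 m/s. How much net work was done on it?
W_net = ΔKE = ½m(v₂² − v₁²) = ½×109.1×(26² − 8²) = 33384.6 J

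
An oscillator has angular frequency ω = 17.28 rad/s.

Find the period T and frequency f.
T = 2π/ω = 2π/17.28 = 0.3636 s; f = ω/2π = 2.75 Hz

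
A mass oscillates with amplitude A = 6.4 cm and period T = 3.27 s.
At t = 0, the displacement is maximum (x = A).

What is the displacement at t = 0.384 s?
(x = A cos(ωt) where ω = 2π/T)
ω = 2π/T = 2π/3.27 = 1.921 rad/s
x = A cos(ωt) = 6.4×cos(1.921×0.384) = 4.736 cm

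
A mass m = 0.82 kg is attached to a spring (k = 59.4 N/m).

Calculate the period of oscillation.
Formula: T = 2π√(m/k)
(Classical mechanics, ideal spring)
T = 2π√(m/k) = 2π√(0.82/59.4) = 0.7382 s; f = 1/T = 1.355 Hz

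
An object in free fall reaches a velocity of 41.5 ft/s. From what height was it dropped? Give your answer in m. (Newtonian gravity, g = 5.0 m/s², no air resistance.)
h = v²/(2g) (with unit conversion) = 16.0 m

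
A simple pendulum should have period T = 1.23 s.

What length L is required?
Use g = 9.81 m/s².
T = 2π√(L/g) → L = g(T/2π)² = 9.81×(1.23/2π)² = 0.3759 m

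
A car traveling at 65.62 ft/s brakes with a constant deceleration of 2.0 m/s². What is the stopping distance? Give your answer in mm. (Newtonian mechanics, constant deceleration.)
d = v₀² / (2a) (with unit conversion) = 100000.0 mm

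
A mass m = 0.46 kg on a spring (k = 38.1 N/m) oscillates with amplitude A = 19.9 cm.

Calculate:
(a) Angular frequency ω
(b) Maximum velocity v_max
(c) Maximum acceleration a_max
ω = √(k/m) = √(38.1/0.46) = 9.101 rad/s
v_max = ωA = 9.101×0.199 = 1.811 m/s
a_max = ω²A = 9.101²×0.199 = 16.48 m/s²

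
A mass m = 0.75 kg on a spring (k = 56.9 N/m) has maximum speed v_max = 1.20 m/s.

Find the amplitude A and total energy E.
½mv²_max = ½kA² → A = v_max√(m/k) = 1.2×√(0.75/56.9) = 0.1378 m = 13.78 cm
E = ½mv²_max = ½×0.75×1.2² = 0.54 J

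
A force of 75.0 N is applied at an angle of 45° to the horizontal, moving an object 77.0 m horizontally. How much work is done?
W = Fd cosθ = 75.0×77.0×cos(45°) = 4083.5 J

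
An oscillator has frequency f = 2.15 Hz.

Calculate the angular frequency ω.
ω = 2πf = 2π×2.15 = 13.51 rad/s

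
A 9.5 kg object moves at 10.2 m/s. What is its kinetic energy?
KE = ½mv² = ½×9.5×10.2² = 494.19 J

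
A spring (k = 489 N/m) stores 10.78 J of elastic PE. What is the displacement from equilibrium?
PE = ½kx² → x = √(2PE/k) = √(2×10.78/489) = 0.21 m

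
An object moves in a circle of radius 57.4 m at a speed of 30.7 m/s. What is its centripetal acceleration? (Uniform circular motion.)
a_c = v²/r = 30.7²/57.4 = 942.49/57.4 = 16.42 m/s²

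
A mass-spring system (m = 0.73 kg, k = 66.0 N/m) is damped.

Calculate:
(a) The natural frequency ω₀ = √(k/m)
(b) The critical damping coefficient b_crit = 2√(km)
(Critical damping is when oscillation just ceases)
ω₀ = √(k/m) = √(66.0/0.73) = 9.508 rad/s
b_crit = 2√(km) = 2√(66.0×0.73) = 13.88 kg/s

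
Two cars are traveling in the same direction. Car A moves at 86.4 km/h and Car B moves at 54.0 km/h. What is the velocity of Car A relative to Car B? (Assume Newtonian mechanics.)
v_rel = v_A - v_B = 86.4 - 54.0 = 32.4 km/h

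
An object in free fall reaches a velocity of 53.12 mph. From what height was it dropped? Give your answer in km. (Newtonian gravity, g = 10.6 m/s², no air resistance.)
h = v²/(2g) (with unit conversion) = 0.0266 km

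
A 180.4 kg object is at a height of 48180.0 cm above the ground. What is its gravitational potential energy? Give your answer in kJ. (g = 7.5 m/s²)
PE = mgh = 180.4 kg × 7.5 m/s² × 481.8 m = 6.519e+05 J = 651.9 kJ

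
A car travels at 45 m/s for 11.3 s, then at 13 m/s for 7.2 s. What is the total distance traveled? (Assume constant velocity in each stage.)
d₁ = v₁t₁ = 45 × 11.3 = 508.5 m
d₂ = v₂t₂ = 13 × 7.2 = 93.6 m
d_total = 508.5 + 93.6 = 602.1 m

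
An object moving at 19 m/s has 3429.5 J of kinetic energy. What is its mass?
KE = ½mv² → m = 2KE/v² = 2×3429.5/19² = 19.0 kg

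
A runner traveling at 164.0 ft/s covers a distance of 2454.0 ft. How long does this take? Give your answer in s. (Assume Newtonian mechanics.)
t = d/v (with unit conversion) = 14.96 s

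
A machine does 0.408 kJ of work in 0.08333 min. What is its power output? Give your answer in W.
P = W/t = 408 J / 5 s = 81.6 W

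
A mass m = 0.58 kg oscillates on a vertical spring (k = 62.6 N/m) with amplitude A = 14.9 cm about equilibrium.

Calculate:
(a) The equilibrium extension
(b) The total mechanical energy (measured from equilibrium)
x_eq = mg/k = 0.58×9.81/62.6 = 0.09089 m = 9.089 cm
E = ½kA² = ½×62.6×(0.149)² = 0.6949 J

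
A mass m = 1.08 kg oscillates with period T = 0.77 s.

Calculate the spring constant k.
T = 2π√(m/k) → k = m(2π/T)² = 1.08×(2π/0.77)² = 71.91 N/m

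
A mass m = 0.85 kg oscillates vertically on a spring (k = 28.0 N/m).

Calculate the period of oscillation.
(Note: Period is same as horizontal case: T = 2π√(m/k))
T = 2π√(m/k) = 2π√(0.85/28.0) = 1.095 s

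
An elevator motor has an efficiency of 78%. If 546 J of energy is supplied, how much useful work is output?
W_out = η × W_in = 0.78 × 546 = 425.88 J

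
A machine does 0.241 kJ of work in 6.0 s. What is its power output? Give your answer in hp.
P = W/t = 241 J / 6 s = 40.17 W = 0.05386 hp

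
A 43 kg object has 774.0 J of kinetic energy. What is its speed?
KE = ½mv² → v = √(2KE/m) = √(2×774.0/43) = 6.0 m/s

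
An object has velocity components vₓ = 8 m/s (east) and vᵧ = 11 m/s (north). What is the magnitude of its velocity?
|v| = √(vₓ² + vᵧ²) = √(8² + 11²) = √(185) = 13.6 m/s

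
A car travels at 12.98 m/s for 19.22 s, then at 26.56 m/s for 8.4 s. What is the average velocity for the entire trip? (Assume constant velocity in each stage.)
d₁ = v₁t₁ = 12.98 × 19.22 = 249.476 m
d₂ = v₂t₂ = 26.56 × 8.4 = 223.104 m
d_total = 472.58 m, t_total = 27.62 s
v_avg = d_total/t_total = 472.58/27.62 = 17.11 m/s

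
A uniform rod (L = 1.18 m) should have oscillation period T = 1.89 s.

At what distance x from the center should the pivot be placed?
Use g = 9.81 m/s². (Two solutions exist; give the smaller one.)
T = 2π√((L²/12 + x²)/(gx)). Let c = T²g/(4π²) = 0.8876.
x² − cx + L²/12 = 0 → x = (c − √(c² − L²/3))/2 = 0.1593 m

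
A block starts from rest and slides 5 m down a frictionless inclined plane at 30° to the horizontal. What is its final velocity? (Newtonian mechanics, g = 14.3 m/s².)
a = g sin(θ) = 14.3 × sin(30°) = 7.15 m/s²
v = √(2ad) = √(2 × 7.15 × 5) = 8.46 m/s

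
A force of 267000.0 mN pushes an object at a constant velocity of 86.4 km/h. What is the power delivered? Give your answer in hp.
P = Fv = 267 N × 24 m/s = 6408 W = 8.593 hp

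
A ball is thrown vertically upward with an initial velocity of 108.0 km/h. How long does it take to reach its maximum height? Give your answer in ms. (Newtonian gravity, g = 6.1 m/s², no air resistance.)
t_up = v₀/g (with unit conversion) = 4918.0 ms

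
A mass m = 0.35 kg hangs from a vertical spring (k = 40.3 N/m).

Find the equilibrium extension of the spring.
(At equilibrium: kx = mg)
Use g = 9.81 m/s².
x_eq = mg/k = 0.35×9.81/40.3 = 0.0852 m = 8.52 cm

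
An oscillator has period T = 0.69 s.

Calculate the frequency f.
f = 1/T = 1/0.69 = 1.449 Hz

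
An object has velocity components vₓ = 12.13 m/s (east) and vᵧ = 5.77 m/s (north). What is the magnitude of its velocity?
|v| = √(vₓ² + vᵧ²) = √(12.13² + 5.77²) = √(180.43) = 13.43 m/s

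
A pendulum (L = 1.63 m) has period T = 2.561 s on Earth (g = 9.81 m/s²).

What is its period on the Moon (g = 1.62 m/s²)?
T = 2π√(L/g), so T_moon/T_earth = √(g_earth/g_moon)
T_moon = 2π√(1.63/1.62) = 6.303 s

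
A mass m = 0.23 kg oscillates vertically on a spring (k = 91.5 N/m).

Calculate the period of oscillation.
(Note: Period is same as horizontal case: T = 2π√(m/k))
T = 2π√(m/k) = 2π√(0.23/91.5) = 0.315 s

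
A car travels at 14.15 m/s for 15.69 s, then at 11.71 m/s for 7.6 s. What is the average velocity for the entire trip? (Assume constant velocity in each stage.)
d₁ = v₁t₁ = 14.15 × 15.69 = 222.013 m
d₂ = v₂t₂ = 11.71 × 7.6 = 88.996 m
d_total = 311.01 m, t_total = 23.29 s
v_avg = d_total/t_total = 311.01/23.29 = 13.35 m/s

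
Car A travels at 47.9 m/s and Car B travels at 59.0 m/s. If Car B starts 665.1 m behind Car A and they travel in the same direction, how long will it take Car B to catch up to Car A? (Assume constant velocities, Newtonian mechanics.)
Relative speed: v_rel = 59.0 - 47.9 = 11.1 m/s
Time to catch: t = d₀/v_rel = 665.1/11.1 = 59.92 s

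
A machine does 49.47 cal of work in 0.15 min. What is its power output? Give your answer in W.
P = W/t = 207 J / 9 s = 23 W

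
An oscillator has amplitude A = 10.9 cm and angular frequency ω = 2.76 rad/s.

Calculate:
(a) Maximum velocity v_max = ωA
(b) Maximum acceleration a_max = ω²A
v_max = ωA = 2.76×0.109 = 0.3008 m/s
a_max = ω²A = 2.76²×0.109 = 0.8303 m/s²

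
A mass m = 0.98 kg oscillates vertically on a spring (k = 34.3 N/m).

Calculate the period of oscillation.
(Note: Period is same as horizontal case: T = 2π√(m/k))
T = 2π√(m/k) = 2π√(0.98/34.3) = 1.062 s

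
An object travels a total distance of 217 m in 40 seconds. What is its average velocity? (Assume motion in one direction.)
v_avg = Δd / Δt = 217 / 40 = 5.42 m/s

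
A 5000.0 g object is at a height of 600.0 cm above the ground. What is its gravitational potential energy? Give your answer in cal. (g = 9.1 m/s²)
PE = mgh = 5 kg × 9.1 m/s² × 6 m = 273 J = 65.25 cal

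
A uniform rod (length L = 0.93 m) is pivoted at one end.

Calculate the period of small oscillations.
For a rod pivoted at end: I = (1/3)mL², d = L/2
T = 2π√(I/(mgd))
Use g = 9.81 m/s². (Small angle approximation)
I/m = (1/3)L² = 0.2883 m²; d = L/2 = 0.465 m
T = 2π√(I/(mgd)) = 2π√(0.2883/(9.81×0.465)) = 1.58 s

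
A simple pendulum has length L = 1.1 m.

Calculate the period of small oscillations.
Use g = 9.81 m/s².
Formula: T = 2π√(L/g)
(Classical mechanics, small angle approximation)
T = 2π√(L/g) = 2π√(1.1/9.81) = 2.104 s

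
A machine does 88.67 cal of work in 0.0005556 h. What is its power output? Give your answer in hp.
P = W/t = 371 J / 2 s = 185.5 W = 0.2487 hp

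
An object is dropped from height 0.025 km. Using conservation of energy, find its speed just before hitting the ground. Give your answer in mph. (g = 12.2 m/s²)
mgh = ½mv² → v = √(2gh) = √(2×12.2×25) = 24.7 m/s = 55.25 mph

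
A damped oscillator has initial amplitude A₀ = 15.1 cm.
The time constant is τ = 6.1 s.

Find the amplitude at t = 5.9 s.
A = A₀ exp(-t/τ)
A = A₀ exp(−t/τ) = 15.1×exp(−5.9/6.1) = 5.74 cm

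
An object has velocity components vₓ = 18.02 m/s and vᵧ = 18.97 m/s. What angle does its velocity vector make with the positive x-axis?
θ = arctan(vᵧ/vₓ) = arctan(18.97/18.02) = 46.47°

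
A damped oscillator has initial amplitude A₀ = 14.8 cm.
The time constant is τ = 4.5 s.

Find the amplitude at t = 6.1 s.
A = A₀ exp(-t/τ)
A = A₀ exp(−t/τ) = 14.8×exp(−6.1/4.5) = 3.815 cm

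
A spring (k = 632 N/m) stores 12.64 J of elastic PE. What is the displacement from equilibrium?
PE = ½kx² → x = √(2PE/k) = √(2×12.64/632) = 0.2 m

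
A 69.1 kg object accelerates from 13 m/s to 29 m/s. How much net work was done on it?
W_net = ΔKE = ½m(v₂² − v₁²) = ½×69.1×(29² − 13²) = 23217.6 J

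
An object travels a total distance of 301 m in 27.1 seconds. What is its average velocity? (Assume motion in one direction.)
v_avg = Δd / Δt = 301 / 27.1 = 11.11 m/s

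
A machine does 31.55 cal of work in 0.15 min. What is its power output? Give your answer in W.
P = W/t = 132 J / 9 s = 14.67 W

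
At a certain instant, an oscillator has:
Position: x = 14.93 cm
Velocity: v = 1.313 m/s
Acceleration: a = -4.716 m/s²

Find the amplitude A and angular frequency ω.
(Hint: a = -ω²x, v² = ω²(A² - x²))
a = −ω²x → ω = √(|a|/x) = √(4.716/0.1493) = 5.62 rad/s
v² = ω²(A² − x²) → A = √(x² + v²/ω²) = √(0.1493² + 1.313²/5.62²) = 0.2773 m = 27.73 cm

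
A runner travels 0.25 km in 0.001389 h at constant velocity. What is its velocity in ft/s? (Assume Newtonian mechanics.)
v = d/t (with unit conversion) = 164.0 ft/s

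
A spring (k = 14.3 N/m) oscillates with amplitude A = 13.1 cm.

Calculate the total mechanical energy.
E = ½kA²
E = ½kA² = ½×14.3×(0.131)² = 0.1227 J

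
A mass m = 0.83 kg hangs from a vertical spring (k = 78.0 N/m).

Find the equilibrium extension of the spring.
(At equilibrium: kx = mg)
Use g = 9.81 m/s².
x_eq = mg/k = 0.83×9.81/78.0 = 0.1044 m = 10.44 cm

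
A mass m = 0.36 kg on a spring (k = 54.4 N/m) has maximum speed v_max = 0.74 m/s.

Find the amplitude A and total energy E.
½mv²_max = ½kA² → A = v_max√(m/k) = 0.74×√(0.36/54.4) = 0.0602 m = 6.02 cm
E = ½mv²_max = ½×0.36×0.74² = 0.09857 J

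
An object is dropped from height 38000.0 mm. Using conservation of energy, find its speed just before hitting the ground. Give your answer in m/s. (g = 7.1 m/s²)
mgh = ½mv² → v = √(2gh) = √(2×7.1×38) = 23.23 m/s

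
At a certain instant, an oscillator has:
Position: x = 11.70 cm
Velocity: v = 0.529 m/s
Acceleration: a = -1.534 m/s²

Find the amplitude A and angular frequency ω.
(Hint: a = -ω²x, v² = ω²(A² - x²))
a = −ω²x → ω = √(|a|/x) = √(1.534/0.117) = 3.621 rad/s
v² = ω²(A² − x²) → A = √(x² + v²/ω²) = √(0.117² + 0.529²/3.621²) = 0.1872 m = 18.72 cm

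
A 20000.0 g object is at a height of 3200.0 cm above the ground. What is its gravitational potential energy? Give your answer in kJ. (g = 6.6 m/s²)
PE = mgh = 20 kg × 6.6 m/s² × 32 m = 4224 J = 4.224 kJ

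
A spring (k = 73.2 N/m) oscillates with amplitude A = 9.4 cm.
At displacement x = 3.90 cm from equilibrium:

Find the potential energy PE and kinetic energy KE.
E_total = ½kA² = ½×73.2×(0.094)² = 0.3234 J
PE = ½kx² = ½×73.2×(0.039)² = 0.05567 J
KE = E_total − PE = 0.2677 J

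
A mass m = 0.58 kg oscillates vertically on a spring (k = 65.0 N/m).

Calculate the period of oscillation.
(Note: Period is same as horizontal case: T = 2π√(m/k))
T = 2π√(m/k) = 2π√(0.58/65.0) = 0.5935 s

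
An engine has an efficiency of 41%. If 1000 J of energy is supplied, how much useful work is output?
W_out = η × W_in = 0.41 × 1000 = 410.0 J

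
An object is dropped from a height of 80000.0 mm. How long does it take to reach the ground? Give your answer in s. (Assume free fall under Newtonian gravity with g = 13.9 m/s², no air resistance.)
t = √(2h/g) (with unit conversion) = 3.393 s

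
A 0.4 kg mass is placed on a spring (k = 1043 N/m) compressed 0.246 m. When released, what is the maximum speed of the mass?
½kx² = ½mv² → v = x√(k/m) = 0.246×√(1043/0.4) = 12.56 m/s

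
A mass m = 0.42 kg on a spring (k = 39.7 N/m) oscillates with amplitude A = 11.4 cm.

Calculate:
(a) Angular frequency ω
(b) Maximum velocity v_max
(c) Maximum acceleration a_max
ω = √(k/m) = √(39.7/0.42) = 9.722 rad/s
v_max = ωA = 9.722×0.114 = 1.108 m/s
a_max = ω²A = 9.722²×0.114 = 10.78 m/s²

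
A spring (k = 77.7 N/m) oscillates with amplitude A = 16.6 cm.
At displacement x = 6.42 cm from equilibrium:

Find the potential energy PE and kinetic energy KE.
E_total = ½kA² = ½×77.7×(0.166)² = 1.071 J
PE = ½kx² = ½×77.7×(0.0642)² = 0.1601 J
KE = E_total − PE = 0.9104 J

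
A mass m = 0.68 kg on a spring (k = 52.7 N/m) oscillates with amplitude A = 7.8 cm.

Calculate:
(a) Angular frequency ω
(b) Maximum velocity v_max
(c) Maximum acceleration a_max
ω = √(k/m) = √(52.7/0.68) = 8.803 rad/s
v_max = ωA = 8.803×0.078 = 0.6867 m/s
a_max = ω²A = 8.803²×0.078 = 6.045 m/s²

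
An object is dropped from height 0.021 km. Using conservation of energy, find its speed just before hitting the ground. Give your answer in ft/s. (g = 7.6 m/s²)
mgh = ½mv² → v = √(2gh) = √(2×7.6×21) = 17.87 m/s = 58.62 ft/s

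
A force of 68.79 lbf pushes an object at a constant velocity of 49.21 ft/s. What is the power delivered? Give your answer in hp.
P = Fv = 306 N × 15 m/s = 4590 W = 6.155 hp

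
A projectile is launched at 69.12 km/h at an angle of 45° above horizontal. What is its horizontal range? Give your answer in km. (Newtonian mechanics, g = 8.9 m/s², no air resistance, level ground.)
R = v₀² sin(2θ) / g (with unit conversion) = 0.04142 km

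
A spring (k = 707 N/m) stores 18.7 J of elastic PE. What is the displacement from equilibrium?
PE = ½kx² → x = √(2PE/k) = √(2×18.7/707) = 0.23 m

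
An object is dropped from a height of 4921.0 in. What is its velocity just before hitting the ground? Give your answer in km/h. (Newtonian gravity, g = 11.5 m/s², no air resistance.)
v = √(2gh) (with unit conversion) = 193.0 km/h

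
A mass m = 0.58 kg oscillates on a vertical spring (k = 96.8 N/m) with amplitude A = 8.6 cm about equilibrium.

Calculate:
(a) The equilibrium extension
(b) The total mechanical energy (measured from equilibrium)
x_eq = mg/k = 0.58×9.81/96.8 = 0.05878 m = 5.878 cm
E = ½kA² = ½×96.8×(0.086)² = 0.358 J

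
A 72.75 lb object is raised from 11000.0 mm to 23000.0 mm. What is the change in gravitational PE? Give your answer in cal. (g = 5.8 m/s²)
ΔPE = mg(h₂ − h₁) = 33 kg × 5.8 m/s² × (23 − 11) m = 2297 J = 548.9 cal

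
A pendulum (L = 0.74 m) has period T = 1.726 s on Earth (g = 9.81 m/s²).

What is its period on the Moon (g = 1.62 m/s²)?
T = 2π√(L/g), so T_moon/T_earth = √(g_earth/g_moon)
T_moon = 2π√(0.74/1.62) = 4.247 s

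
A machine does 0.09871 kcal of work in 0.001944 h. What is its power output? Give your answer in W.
P = W/t = 413 J / 6.998 s = 59.01 W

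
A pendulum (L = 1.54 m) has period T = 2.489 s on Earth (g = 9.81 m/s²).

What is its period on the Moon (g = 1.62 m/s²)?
T = 2π√(L/g), so T_moon/T_earth = √(g_earth/g_moon)
T_moon = 2π√(1.54/1.62) = 6.126 s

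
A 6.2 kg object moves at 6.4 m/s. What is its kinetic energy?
KE = ½mv² = ½×6.2×6.4² = 126.976 J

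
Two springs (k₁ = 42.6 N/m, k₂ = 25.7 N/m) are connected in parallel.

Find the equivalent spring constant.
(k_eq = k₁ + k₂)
k_eq = k₁ + k₂ = 42.6 + 25.7 = 68.3 N/m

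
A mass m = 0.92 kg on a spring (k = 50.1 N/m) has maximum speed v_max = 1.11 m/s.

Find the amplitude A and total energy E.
½mv²_max = ½kA² → A = v_max√(m/k) = 1.11×√(0.92/50.1) = 0.1504 m = 15.04 cm
E = ½mv²_max = ½×0.92×1.11² = 0.5668 J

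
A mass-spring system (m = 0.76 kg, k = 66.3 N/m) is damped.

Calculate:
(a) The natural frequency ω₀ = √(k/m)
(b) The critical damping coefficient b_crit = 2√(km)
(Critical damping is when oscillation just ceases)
ω₀ = √(k/m) = √(66.3/0.76) = 9.34 rad/s
b_crit = 2√(km) = 2√(66.3×0.76) = 14.2 kg/s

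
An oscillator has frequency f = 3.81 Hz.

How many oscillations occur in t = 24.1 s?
n = f×t = 3.81×24.1 = 91.82 oscillations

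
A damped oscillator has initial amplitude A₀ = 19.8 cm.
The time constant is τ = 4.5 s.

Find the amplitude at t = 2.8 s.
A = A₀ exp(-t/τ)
A = A₀ exp(−t/τ) = 19.8×exp(−2.8/4.5) = 10.63 cm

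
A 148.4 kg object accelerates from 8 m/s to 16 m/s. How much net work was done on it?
W_net = ΔKE = ½m(v₂² − v₁²) = ½×148.4×(16² − 8²) = 14246.4 J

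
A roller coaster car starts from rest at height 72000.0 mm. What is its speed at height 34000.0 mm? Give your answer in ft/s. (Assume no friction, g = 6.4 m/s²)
mgh₁ = ½mv₂² + mgh₂ → v₂ = √(2g(h₁−h₂)) = √(2×6.4×(72−34)) = 22.05 m/s = 72.36 ft/s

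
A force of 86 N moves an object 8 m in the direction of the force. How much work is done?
W = Fd = 86×8 = 688.0 J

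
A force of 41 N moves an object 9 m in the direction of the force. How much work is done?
W = Fd = 41×9 = 369.0 J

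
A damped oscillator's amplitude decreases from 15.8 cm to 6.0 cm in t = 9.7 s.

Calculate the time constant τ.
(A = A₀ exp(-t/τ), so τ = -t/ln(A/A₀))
A/A₀ = 6.0/15.8 = 0.3797; ln(A/A₀) = -0.9683
τ = −t/ln(A/A₀) = −9.7/-0.9683 = 10.02 s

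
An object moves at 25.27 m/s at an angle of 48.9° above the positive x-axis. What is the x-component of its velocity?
vₓ = v cos(θ) = 25.27 × cos(48.9°) = 16.61 m/s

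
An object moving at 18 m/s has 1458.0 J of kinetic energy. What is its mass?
KE = ½mv² → m = 2KE/v² = 2×1458.0/18² = 9.0 kg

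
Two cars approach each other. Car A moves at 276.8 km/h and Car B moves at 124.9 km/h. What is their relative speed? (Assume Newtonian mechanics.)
v_rel = v_A + v_B = 276.8 + 124.9 = 401.7 km/h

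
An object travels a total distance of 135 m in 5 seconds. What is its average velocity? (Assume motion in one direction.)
v_avg = Δd / Δt = 135 / 5 = 27.0 m/s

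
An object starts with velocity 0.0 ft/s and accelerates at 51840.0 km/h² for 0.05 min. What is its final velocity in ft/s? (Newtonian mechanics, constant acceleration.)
v = v₀ + at (with unit conversion) = 39.37 ft/s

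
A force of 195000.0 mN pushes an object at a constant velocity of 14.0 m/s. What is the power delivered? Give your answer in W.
P = Fv = 195 N × 14 m/s = 2730 W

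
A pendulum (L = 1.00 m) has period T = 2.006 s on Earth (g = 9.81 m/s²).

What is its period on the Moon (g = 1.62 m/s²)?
T = 2π√(L/g), so T_moon/T_earth = √(g_earth/g_moon)
T_moon = 2π√(1.0/1.62) = 4.937 s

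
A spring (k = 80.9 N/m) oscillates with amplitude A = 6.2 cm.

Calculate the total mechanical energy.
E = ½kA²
E = ½kA² = ½×80.9×(0.062)² = 0.1555 J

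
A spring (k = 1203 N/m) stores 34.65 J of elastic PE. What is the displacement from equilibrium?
PE = ½kx² → x = √(2PE/k) = √(2×34.65/1203) = 0.24 m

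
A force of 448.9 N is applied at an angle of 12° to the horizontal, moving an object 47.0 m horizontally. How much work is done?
W = Fd cosθ = 448.9×47.0×cos(12°) = 20637.0 J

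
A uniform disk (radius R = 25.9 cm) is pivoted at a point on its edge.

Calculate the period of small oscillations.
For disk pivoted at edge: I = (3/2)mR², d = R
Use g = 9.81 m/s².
I/m = (3/2)R² = 0.1006 m²; d = R = 0.259 m
T = 2π√((3/2)R²/(gR)) = 2π√(3R/(2g)) = 1.25 s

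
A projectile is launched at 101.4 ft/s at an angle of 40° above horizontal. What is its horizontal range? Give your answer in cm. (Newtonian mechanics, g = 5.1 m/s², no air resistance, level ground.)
R = v₀² sin(2θ) / g (with unit conversion) = 18450.0 cm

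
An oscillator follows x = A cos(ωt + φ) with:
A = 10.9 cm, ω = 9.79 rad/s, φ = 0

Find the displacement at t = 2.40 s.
x = A cos(ωt + φ) = 10.9×cos(9.79×2.4 + 0) = -0.7183 cm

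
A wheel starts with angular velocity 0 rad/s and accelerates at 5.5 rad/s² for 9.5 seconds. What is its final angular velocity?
ω = ω₀ + αt = 0 + 5.5 × 9.5 = 52.25 rad/s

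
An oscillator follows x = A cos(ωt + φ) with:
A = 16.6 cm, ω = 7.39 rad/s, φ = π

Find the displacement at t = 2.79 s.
x = A cos(ωt + φ) = 16.6×cos(7.39×2.79 + π) = 3.261 cm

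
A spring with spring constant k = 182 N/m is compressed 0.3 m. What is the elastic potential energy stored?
PE = ½kx² = ½×182×0.3² = 8.19 J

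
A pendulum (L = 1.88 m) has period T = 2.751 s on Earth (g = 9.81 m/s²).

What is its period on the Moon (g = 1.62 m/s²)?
T = 2π√(L/g), so T_moon/T_earth = √(g_earth/g_moon)
T_moon = 2π√(1.88/1.62) = 6.769 s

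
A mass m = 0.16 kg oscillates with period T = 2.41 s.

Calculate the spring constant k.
T = 2π√(m/k) → k = m(2π/T)² = 0.16×(2π/2.41)² = 1.088 N/m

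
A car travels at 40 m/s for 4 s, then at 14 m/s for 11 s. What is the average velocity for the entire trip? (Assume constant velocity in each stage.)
d₁ = v₁t₁ = 40 × 4 = 160 m
d₂ = v₂t₂ = 14 × 11 = 154 m
d_total = 314 m, t_total = 15 s
v_avg = d_total/t_total = 314/15 = 20.93 m/s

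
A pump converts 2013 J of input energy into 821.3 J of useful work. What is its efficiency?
η = W_out/W_in = 821.3/2013 = 0.408 = 40.8%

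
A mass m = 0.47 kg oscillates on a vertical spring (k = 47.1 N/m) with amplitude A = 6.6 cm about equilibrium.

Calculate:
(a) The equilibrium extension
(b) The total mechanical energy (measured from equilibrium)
x_eq = mg/k = 0.47×9.81/47.1 = 0.09789 m = 9.789 cm
E = ½kA² = ½×47.1×(0.066)² = 0.1026 J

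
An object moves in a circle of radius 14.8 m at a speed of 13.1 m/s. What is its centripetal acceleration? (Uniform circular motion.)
a_c = v²/r = 13.1²/14.8 = 171.61/14.8 = 11.6 m/s²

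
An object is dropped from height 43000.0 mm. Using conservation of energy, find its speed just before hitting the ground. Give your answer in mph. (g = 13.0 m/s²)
mgh = ½mv² → v = √(2gh) = √(2×13.0×43) = 33.44 m/s = 74.8 mph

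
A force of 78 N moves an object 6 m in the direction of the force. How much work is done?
W = Fd = 78×6 = 468.0 J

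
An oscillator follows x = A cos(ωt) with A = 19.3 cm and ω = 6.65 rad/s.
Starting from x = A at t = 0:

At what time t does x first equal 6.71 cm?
cos(ωt) = x/A = 6.71/19.3 = 0.3477
ωt = arccos(0.3477) = 1.216 rad
t = 1.216/6.65 = 0.1828 s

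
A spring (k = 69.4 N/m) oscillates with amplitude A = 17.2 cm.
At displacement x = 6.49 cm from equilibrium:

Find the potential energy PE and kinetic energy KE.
E_total = ½kA² = ½×69.4×(0.172)² = 1.027 J
PE = ½kx² = ½×69.4×(0.0649)² = 0.1462 J
KE = E_total − PE = 0.8804 J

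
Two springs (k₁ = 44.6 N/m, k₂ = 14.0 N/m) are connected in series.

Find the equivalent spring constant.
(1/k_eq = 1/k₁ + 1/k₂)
1/k_eq = 1/44.6 + 1/14.0 = 0.09385; k_eq = 10.66 N/m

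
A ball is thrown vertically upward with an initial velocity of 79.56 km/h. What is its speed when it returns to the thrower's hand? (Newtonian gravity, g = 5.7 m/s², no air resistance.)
By conservation of energy, the ball returns at the same speed = 79.56 km/h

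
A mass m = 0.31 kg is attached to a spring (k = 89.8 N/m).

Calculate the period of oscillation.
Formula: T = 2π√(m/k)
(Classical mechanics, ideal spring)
T = 2π√(m/k) = 2π√(0.31/89.8) = 0.3692 s; f = 1/T = 2.709 Hz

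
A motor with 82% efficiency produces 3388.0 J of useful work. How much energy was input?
W_in = W_out/η = 3388.0/0.82 = 4131.7 J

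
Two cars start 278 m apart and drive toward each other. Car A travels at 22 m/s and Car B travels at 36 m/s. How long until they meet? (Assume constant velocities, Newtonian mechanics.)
Combined speed: v_combined = 22 + 36 = 58 m/s
Time to meet: t = d/58 = 278/58 = 4.79 s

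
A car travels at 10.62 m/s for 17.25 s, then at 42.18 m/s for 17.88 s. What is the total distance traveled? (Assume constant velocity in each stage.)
d₁ = v₁t₁ = 10.62 × 17.25 = 183.195 m
d₂ = v₂t₂ = 42.18 × 17.88 = 754.178 m
d_total = 183.195 + 754.178 = 937.37 m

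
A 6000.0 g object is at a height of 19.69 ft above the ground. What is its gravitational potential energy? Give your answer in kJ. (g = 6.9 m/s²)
PE = mgh = 6 kg × 6.9 m/s² × 6.002 m = 248.5 J = 0.2485 kJ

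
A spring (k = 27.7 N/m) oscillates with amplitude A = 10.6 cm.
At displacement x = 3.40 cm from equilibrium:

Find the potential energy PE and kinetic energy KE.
E_total = ½kA² = ½×27.7×(0.106)² = 0.1556 J
PE = ½kx² = ½×27.7×(0.034)² = 0.01601 J
KE = E_total − PE = 0.1396 J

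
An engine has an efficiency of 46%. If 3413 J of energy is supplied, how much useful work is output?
W_out = η × W_in = 0.46 × 3413 = 1570.0 J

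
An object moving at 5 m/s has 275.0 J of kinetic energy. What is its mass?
KE = ½mv² → m = 2KE/v² = 2×275.0/5² = 22.0 kg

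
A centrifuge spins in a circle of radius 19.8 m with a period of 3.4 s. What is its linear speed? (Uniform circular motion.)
v = 2πr/T = 2π×19.8/3.4 = 36.59 m/s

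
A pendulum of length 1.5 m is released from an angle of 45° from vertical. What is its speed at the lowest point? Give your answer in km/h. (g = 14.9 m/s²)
h = L(1 − cosθ) = 1.5×(1 − cos45°) = 0.4393 m
v = √(2gh) = √(2×14.9×0.4393) = 3.618 m/s = 13.03 km/h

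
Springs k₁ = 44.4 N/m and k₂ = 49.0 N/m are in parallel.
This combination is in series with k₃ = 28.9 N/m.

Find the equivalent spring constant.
k₁₂ = k₁ + k₂ = 93.4 N/m (parallel)
1/k_eq = 1/k₁₂ + 1/k₃ → k_eq = 22.07 N/m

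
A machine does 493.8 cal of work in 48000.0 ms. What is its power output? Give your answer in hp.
P = W/t = 2066 J / 48 s = 43.04 W = 0.05772 hp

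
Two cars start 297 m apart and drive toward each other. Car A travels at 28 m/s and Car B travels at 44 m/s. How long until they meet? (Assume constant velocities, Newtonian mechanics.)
Combined speed: v_combined = 28 + 44 = 72 m/s
Time to meet: t = d/72 = 297/72 = 4.12 s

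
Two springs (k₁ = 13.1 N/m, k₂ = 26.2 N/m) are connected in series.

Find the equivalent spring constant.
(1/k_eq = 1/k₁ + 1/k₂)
1/k_eq = 1/13.1 + 1/26.2 = 0.1145; k_eq = 8.733 N/m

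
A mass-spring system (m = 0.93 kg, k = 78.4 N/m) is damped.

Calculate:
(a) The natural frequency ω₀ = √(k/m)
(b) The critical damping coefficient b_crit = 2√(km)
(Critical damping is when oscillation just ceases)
ω₀ = √(k/m) = √(78.4/0.93) = 9.182 rad/s
b_crit = 2√(km) = 2√(78.4×0.93) = 17.08 kg/s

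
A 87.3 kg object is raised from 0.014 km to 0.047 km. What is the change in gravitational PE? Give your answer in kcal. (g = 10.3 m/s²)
ΔPE = mg(h₂ − h₁) = 87.3 kg × 10.3 m/s² × (47 − 14) m = 2.967e+04 J = 7.092 kcal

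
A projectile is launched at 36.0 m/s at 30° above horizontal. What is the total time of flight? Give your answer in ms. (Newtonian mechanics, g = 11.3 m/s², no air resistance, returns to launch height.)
T = 2v₀sin(θ)/g (with unit conversion) = 3186.0 ms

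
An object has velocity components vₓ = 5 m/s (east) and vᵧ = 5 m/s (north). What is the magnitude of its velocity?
|v| = √(vₓ² + vᵧ²) = √(5² + 5²) = √(50) = 7.07 m/s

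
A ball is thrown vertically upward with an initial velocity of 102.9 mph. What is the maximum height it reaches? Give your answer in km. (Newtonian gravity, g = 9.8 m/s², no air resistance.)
h_max = v₀²/(2g) (with unit conversion) = 0.108 km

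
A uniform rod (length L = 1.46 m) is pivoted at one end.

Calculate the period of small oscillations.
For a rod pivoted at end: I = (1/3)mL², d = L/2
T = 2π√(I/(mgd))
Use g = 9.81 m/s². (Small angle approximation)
I/m = (1/3)L² = 0.7105 m²; d = L/2 = 0.73 m
T = 2π√(I/(mgd)) = 2π√(0.7105/(9.81×0.73)) = 1.979 s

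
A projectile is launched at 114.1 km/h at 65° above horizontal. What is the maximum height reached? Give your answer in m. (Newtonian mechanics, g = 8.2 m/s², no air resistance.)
H = v₀²sin²(θ)/(2g) (with unit conversion) = 50.31 m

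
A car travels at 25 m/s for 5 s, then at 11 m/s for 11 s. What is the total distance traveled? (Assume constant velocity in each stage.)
d₁ = v₁t₁ = 25 × 5 = 125 m
d₂ = v₂t₂ = 11 × 11 = 121 m
d_total = 125 + 121 = 246 m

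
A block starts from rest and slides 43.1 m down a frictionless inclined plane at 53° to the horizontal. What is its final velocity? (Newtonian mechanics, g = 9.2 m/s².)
a = g sin(θ) = 9.2 × sin(53°) = 7.35 m/s²
v = √(2ad) = √(2 × 7.35 × 43.1) = 25.17 m/s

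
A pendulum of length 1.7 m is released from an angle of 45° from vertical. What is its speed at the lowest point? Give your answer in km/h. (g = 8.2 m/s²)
h = L(1 − cosθ) = 1.7×(1 − cos45°) = 0.4979 m
v = √(2gh) = √(2×8.2×0.4979) = 2.858 m/s = 10.29 km/h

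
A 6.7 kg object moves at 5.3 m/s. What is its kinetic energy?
KE = ½mv² = ½×6.7×5.3² = 94.1015 J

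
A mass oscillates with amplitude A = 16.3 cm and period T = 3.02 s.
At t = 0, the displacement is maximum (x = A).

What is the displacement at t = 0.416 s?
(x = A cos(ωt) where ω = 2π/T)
ω = 2π/T = 2π/3.02 = 2.081 rad/s
x = A cos(ωt) = 16.3×cos(2.081×0.416) = 10.57 cm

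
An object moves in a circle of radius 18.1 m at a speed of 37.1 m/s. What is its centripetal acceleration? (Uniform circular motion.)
a_c = v²/r = 37.1²/18.1 = 1376.41/18.1 = 76.04 m/s²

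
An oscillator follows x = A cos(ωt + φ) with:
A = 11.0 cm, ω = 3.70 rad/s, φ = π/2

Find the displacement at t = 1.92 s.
x = A cos(ωt + φ) = 11.0×cos(3.7×1.92 + π/2) = -8.049 cm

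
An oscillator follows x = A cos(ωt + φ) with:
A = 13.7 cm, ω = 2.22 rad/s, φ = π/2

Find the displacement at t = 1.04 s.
x = A cos(ωt + φ) = 13.7×cos(2.22×1.04 + π/2) = -10.14 cm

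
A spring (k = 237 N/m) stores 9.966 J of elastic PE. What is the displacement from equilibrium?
PE = ½kx² → x = √(2PE/k) = √(2×9.966/237) = 0.29 m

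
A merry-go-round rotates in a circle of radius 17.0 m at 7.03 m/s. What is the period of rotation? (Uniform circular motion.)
T = 2πr/v = 2π×17.0/7.03 = 15.19 s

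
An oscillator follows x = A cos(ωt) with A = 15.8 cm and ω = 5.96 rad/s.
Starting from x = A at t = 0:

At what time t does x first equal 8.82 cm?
cos(ωt) = x/A = 8.82/15.8 = 0.5582
ωt = arccos(0.5582) = 0.9785 rad
t = 0.9785/5.96 = 0.1642 s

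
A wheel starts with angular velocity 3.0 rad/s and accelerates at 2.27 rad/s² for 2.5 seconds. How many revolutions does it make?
θ = ω₀t + ½αt² = 3.0×2.5 + ½×2.27×2.5² = 14.59 rad
Revolutions = θ/(2π) = 14.59/(2π) = 2.32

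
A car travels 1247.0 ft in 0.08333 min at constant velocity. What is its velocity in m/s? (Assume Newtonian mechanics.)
v = d/t (with unit conversion) = 76.02 m/s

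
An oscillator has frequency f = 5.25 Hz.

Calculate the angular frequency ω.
ω = 2πf = 2π×5.25 = 32.99 rad/s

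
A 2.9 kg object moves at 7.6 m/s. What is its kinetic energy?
KE = ½mv² = ½×2.9×7.6² = 83.752 J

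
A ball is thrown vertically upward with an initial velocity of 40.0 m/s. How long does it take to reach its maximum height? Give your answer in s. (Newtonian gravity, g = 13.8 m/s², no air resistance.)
t_up = v₀/g = 2.899 s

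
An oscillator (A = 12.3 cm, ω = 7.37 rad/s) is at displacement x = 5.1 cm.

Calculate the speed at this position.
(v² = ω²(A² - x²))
v = ω√(A² − x²) = 7.37×√(0.123² − 0.051²) = 0.8249 m/s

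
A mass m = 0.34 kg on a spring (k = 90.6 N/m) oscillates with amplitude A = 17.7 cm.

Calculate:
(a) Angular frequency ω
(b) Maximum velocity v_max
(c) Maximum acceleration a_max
ω = √(k/m) = √(90.6/0.34) = 16.32 rad/s
v_max = ωA = 16.32×0.177 = 2.889 m/s
a_max = ω²A = 16.32²×0.177 = 47.17 m/s²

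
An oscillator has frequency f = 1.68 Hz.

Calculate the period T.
T = 1/f = 1/1.68 = 0.5952 s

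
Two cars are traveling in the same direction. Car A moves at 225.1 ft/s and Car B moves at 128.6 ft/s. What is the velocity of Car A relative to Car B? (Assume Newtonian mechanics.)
v_rel = v_A - v_B = 225.1 - 128.6 = 96.5 ft/s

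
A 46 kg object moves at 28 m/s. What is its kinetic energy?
KE = ½mv² = ½×46×28² = 18032.0 J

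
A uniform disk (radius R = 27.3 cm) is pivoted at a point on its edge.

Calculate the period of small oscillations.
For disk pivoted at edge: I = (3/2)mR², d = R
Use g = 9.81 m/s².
I/m = (3/2)R² = 0.1118 m²; d = R = 0.273 m
T = 2π√((3/2)R²/(gR)) = 2π√(3R/(2g)) = 1.284 s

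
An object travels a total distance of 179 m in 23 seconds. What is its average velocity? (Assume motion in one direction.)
v_avg = Δd / Δt = 179 / 23 = 7.78 m/s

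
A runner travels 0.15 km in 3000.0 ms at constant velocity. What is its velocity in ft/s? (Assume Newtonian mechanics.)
v = d/t (with unit conversion) = 164.0 ft/s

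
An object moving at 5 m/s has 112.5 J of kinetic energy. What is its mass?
KE = ½mv² → m = 2KE/v² = 2×112.5/5² = 9.0 kg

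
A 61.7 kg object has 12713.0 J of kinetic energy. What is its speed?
KE = ½mv² → v = √(2KE/m) = √(2×12713.0/61.7) = 20.3 m/s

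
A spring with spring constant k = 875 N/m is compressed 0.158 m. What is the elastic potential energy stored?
PE = ½kx² = ½×875×0.158² = 10.92 J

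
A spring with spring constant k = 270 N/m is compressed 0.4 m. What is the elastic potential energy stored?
PE = ½kx² = ½×270×0.4² = 21.6 J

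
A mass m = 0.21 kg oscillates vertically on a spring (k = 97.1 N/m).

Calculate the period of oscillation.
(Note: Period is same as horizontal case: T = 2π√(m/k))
T = 2π√(m/k) = 2π√(0.21/97.1) = 0.2922 s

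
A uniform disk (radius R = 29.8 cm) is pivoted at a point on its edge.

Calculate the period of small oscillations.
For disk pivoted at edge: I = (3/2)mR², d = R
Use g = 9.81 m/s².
I/m = (3/2)R² = 0.1332 m²; d = R = 0.298 m
T = 2π√((3/2)R²/(gR)) = 2π√(3R/(2g)) = 1.341 s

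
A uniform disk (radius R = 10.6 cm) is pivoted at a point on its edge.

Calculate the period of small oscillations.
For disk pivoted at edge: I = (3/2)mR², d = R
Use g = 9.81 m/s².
I/m = (3/2)R² = 0.01685 m²; d = R = 0.106 m
T = 2π√((3/2)R²/(gR)) = 2π√(3R/(2g)) = 0.7999 s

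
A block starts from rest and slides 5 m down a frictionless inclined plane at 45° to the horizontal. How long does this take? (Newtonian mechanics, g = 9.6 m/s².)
a = g sin(θ) = 9.6 × sin(45°) = 6.79 m/s²
t = √(2d/a) = √(2 × 5 / 6.79) = 1.21 s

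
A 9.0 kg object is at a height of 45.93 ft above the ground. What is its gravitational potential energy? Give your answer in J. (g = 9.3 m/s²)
PE = mgh = 9 kg × 9.3 m/s² × 14 m = 1172 J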